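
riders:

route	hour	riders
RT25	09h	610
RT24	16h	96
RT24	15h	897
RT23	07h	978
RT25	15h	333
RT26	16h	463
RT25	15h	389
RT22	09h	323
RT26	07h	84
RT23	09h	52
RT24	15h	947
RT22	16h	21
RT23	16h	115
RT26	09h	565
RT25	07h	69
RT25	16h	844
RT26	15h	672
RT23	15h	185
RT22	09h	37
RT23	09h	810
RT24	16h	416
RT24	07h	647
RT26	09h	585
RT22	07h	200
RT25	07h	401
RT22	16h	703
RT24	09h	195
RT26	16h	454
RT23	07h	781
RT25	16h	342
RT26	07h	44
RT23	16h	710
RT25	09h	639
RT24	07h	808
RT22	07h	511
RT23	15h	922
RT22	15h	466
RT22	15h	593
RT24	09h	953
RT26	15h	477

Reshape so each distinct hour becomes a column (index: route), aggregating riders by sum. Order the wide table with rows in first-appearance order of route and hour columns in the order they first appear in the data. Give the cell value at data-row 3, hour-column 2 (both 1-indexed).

With rows in first-appearance order of route, row 3 is route=RT23. hour columns in first-appearance order: 09h, 16h, 15h, 07h; column 2 is 16h.
Long rows with route=RT23, hour=16h: 115 + 710 = 825.

825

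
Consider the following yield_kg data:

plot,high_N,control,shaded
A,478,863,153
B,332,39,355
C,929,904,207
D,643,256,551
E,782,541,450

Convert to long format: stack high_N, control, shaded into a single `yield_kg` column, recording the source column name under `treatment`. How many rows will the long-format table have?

15

5 plot values × 3 melted columns = 15 rows.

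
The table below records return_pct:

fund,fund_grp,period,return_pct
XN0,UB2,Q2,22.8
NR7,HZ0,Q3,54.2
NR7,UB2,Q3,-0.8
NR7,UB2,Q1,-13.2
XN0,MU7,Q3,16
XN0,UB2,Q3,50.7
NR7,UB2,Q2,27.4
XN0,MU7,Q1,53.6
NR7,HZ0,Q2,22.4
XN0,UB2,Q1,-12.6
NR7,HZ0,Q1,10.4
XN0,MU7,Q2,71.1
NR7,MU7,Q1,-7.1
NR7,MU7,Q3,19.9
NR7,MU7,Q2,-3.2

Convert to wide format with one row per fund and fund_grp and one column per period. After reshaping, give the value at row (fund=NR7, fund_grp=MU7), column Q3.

19.9

Wide layout: rows indexed by fund and fund_grp, columns are the 3 distinct period values (Q2, Q3, Q1).
Cell (fund=NR7, fund_grp=MU7, period=Q3) draws from the long row where fund=NR7, fund_grp=MU7 and period=Q3, which has return_pct=19.9.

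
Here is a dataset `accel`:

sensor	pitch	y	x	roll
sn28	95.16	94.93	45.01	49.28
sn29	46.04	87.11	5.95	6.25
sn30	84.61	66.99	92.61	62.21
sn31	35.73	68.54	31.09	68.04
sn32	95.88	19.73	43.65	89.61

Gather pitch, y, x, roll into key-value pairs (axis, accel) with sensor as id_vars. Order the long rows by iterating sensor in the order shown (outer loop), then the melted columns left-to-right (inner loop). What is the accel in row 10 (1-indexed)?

20 rows total (5 × 4). Row 10: index ⌊(10-1)/4⌋ = 2 into sensor → sn30; (10-1) mod 4 = 1 into the melted columns → y.
So row 10 is (sn30, y, 66.99); accel = 66.99.

66.99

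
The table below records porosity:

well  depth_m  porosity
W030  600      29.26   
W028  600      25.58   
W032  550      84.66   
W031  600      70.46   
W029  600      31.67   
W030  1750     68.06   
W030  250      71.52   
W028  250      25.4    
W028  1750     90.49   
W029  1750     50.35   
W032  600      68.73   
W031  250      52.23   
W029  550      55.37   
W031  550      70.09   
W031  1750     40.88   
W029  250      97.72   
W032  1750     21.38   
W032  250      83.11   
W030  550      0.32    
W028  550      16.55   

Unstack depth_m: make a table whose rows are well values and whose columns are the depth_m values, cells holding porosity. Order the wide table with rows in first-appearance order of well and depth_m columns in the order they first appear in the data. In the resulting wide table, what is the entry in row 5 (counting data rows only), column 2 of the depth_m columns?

With rows in first-appearance order of well, row 5 is well=W029. depth_m columns in first-appearance order: 600, 550, 1750, 250; column 2 is 550.
Long rows with well=W029, depth_m=550: porosity = 55.37.

55.37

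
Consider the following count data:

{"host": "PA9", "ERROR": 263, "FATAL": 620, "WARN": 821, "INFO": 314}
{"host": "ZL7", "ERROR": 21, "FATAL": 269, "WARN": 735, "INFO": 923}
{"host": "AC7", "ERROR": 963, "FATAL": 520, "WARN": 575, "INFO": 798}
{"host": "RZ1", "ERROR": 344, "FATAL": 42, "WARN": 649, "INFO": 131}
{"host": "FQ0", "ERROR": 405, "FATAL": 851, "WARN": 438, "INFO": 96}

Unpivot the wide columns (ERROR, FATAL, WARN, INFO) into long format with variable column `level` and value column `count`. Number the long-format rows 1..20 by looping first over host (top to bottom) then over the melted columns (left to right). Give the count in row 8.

923

20 rows total (5 × 4). Row 8: index ⌊(8-1)/4⌋ = 1 into host → ZL7; (8-1) mod 4 = 3 into the melted columns → INFO.
So row 8 is (ZL7, INFO, 923); count = 923.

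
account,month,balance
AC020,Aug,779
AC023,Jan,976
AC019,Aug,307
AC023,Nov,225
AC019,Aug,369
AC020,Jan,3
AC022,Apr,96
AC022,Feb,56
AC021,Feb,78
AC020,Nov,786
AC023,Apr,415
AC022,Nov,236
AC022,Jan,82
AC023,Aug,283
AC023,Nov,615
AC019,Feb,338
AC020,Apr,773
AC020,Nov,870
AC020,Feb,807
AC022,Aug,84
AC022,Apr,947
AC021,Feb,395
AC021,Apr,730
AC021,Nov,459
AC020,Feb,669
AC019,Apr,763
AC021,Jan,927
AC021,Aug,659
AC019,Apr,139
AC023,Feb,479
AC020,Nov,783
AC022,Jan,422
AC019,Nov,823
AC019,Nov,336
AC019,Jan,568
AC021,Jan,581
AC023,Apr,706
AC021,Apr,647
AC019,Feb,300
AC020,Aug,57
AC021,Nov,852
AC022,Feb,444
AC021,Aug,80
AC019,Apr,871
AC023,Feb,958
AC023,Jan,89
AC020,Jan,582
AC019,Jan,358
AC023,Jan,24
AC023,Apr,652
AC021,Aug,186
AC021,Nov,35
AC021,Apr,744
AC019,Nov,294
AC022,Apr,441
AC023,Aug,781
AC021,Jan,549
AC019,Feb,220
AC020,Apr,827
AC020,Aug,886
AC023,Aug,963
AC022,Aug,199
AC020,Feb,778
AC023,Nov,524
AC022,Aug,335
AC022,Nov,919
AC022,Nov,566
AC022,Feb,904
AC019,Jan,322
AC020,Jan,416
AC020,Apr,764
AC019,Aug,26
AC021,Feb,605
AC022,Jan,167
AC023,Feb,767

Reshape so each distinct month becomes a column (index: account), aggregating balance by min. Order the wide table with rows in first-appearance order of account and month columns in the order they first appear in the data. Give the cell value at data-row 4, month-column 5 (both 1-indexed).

56

With rows in first-appearance order of account, row 4 is account=AC022. month columns in first-appearance order: Aug, Jan, Nov, Apr, Feb; column 5 is Feb.
Long rows with account=AC022, month=Feb: min(56, 444, 904) = 56.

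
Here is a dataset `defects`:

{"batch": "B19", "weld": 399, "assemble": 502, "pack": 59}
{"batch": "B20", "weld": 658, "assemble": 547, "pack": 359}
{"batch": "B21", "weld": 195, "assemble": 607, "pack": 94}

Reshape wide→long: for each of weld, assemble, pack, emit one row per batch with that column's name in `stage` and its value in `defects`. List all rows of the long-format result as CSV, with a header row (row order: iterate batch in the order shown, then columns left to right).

batch,stage,defects
B19,weld,399
B19,assemble,502
B19,pack,59
B20,weld,658
B20,assemble,547
B20,pack,359
B21,weld,195
B21,assemble,607
B21,pack,94

Each (batch, column) pair becomes one row: 3 × 3 = 9 rows.
For example, (B19, weld) → defects=399.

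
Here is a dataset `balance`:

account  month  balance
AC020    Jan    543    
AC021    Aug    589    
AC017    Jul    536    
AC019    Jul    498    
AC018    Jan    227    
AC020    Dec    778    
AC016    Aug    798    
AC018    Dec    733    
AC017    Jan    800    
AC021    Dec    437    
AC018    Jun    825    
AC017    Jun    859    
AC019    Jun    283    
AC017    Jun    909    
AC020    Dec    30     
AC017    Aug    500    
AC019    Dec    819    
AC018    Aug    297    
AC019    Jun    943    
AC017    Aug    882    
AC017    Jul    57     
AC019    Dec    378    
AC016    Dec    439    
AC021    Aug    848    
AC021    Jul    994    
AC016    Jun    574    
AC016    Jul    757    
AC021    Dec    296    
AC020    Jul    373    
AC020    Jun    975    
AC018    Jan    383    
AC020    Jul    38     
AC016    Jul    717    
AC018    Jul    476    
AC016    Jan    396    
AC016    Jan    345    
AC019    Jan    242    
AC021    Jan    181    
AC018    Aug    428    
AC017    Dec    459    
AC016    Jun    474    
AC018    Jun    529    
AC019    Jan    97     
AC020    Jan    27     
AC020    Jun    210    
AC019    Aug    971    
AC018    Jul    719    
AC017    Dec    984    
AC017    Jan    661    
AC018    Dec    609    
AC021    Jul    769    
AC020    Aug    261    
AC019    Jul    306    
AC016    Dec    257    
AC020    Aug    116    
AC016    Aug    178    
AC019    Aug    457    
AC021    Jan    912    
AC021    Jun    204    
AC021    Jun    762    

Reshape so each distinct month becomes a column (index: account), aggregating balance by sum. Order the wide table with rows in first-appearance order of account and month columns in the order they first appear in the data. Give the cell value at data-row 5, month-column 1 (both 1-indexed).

610

With rows in first-appearance order of account, row 5 is account=AC018. month columns in first-appearance order: Jan, Aug, Jul, Dec, Jun; column 1 is Jan.
Long rows with account=AC018, month=Jan: 227 + 383 = 610.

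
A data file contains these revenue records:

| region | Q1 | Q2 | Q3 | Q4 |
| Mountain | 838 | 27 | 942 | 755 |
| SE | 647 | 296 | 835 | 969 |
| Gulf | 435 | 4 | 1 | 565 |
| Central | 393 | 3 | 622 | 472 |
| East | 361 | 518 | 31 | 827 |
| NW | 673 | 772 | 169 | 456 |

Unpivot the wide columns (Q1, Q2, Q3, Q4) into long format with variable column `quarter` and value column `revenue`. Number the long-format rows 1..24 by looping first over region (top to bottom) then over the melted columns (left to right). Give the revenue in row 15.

622

24 rows total (6 × 4). Row 15: index ⌊(15-1)/4⌋ = 3 into region → Central; (15-1) mod 4 = 2 into the melted columns → Q3.
So row 15 is (Central, Q3, 622); revenue = 622.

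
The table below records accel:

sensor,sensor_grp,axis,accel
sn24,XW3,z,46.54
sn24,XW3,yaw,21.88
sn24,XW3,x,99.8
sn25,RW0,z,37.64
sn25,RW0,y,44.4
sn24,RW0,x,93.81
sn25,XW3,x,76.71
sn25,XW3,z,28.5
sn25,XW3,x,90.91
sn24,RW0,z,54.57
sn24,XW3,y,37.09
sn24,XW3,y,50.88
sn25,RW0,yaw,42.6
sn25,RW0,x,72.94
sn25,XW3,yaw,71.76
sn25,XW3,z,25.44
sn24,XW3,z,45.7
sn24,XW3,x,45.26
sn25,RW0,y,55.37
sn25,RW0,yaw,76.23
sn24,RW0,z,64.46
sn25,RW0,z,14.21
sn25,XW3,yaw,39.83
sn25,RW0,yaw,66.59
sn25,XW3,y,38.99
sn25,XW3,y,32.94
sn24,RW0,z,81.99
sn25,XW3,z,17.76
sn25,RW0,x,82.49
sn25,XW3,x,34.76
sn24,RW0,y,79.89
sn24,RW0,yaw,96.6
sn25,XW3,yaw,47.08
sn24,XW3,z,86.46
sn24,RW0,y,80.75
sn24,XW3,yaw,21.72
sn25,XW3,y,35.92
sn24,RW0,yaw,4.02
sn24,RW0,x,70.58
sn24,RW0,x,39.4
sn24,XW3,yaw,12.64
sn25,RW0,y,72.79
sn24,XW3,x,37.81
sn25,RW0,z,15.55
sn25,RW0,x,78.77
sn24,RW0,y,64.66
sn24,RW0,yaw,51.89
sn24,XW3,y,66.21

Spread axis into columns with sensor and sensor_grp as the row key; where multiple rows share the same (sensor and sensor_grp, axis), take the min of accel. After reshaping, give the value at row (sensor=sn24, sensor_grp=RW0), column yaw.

Rows with sensor=sn24, sensor_grp=RW0 and axis=yaw: accel values are 96.6, 4.02, 51.89.
min(96.6, 4.02, 51.89) = 4.02.

4.02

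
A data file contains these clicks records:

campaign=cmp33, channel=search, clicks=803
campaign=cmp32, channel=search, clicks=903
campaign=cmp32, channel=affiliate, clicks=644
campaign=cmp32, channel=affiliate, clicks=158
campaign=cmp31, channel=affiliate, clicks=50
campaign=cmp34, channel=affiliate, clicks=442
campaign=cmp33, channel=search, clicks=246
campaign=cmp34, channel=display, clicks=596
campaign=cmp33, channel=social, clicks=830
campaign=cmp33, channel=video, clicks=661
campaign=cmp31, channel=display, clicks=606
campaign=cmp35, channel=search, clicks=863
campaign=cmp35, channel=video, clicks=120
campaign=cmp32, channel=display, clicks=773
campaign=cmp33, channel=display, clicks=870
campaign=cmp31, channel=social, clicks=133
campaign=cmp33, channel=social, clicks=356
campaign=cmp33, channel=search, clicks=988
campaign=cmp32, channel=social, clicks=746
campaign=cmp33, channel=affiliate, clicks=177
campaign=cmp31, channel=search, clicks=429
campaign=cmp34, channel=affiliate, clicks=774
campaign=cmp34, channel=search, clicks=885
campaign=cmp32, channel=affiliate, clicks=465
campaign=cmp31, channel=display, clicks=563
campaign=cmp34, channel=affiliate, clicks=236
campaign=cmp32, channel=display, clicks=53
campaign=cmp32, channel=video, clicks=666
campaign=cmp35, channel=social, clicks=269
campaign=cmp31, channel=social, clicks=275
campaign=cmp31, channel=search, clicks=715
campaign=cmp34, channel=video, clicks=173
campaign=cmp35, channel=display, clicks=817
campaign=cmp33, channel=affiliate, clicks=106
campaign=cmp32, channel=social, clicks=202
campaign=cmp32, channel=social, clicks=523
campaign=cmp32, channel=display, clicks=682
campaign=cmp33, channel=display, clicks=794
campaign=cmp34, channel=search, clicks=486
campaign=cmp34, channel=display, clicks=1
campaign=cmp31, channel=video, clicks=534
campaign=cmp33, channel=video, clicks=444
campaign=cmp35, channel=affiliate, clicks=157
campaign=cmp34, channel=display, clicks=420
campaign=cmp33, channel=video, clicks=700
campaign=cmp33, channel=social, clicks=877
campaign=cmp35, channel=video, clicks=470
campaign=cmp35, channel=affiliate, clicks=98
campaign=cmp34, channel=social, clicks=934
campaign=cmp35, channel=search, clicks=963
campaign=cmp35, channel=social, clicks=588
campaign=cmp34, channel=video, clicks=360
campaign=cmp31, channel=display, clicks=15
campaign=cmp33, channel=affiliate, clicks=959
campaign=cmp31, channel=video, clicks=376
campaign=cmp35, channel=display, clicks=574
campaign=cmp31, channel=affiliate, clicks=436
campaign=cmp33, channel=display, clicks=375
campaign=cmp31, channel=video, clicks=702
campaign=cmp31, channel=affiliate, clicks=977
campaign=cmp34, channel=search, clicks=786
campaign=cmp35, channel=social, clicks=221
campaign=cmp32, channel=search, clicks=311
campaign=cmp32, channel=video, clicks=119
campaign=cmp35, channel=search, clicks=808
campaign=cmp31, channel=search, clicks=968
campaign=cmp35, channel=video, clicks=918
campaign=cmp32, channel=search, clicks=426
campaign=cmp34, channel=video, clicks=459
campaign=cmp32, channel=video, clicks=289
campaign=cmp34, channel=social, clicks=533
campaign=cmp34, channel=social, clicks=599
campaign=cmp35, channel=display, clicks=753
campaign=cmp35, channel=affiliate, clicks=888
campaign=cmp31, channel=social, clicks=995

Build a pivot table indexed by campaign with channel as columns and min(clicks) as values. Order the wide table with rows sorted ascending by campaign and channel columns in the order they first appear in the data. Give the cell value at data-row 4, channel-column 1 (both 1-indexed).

486

With rows sorted ascending by campaign, row 4 is campaign=cmp34. channel columns in first-appearance order: search, affiliate, display, social, video; column 1 is search.
Long rows with campaign=cmp34, channel=search: min(885, 486, 786) = 486.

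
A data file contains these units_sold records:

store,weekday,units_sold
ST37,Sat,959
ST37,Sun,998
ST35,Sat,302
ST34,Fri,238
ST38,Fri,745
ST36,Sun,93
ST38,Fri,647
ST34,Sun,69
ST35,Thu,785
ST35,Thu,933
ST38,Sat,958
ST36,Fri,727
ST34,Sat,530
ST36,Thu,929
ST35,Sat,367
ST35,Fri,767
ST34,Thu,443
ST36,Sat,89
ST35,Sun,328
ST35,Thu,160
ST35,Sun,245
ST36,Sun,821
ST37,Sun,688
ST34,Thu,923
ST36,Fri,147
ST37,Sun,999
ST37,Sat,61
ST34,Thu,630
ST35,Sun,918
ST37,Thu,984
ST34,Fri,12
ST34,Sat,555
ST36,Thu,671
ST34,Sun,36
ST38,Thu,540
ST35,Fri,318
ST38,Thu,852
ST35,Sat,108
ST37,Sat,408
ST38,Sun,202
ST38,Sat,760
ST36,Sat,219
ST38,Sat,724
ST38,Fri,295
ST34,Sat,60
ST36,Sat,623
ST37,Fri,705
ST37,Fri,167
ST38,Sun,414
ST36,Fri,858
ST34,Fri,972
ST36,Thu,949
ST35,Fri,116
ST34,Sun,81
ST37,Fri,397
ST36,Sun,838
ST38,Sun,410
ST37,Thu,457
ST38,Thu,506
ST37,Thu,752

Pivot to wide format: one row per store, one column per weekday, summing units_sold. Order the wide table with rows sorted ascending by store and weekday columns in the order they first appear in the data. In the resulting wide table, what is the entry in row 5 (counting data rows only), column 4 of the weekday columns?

1898

With rows sorted ascending by store, row 5 is store=ST38. weekday columns in first-appearance order: Sat, Sun, Fri, Thu; column 4 is Thu.
Long rows with store=ST38, weekday=Thu: 540 + 852 + 506 = 1898.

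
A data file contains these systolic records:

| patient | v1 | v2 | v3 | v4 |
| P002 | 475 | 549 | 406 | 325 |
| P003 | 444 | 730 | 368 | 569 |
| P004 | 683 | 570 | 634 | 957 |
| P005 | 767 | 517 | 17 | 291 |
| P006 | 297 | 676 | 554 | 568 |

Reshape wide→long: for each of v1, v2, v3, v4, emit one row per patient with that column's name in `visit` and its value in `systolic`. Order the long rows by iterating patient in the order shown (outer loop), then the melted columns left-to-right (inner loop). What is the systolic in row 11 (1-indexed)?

20 rows total (5 × 4). Row 11: index ⌊(11-1)/4⌋ = 2 into patient → P004; (11-1) mod 4 = 2 into the melted columns → v3.
So row 11 is (P004, v3, 634); systolic = 634.

634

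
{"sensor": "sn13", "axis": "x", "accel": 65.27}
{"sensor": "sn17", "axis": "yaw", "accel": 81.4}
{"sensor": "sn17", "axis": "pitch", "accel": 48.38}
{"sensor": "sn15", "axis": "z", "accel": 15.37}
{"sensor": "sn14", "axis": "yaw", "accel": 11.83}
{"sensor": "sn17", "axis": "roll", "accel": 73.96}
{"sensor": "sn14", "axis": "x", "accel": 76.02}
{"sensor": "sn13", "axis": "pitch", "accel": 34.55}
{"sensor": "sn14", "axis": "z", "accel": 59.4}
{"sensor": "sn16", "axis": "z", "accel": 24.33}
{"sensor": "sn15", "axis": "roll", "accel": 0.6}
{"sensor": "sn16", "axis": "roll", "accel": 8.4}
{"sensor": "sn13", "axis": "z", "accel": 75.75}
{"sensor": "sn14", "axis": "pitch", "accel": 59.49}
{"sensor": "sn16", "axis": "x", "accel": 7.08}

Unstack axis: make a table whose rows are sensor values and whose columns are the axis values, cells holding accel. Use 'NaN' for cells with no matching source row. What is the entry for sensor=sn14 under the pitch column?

59.49

The long row with sensor=sn14, axis=pitch has accel=59.49.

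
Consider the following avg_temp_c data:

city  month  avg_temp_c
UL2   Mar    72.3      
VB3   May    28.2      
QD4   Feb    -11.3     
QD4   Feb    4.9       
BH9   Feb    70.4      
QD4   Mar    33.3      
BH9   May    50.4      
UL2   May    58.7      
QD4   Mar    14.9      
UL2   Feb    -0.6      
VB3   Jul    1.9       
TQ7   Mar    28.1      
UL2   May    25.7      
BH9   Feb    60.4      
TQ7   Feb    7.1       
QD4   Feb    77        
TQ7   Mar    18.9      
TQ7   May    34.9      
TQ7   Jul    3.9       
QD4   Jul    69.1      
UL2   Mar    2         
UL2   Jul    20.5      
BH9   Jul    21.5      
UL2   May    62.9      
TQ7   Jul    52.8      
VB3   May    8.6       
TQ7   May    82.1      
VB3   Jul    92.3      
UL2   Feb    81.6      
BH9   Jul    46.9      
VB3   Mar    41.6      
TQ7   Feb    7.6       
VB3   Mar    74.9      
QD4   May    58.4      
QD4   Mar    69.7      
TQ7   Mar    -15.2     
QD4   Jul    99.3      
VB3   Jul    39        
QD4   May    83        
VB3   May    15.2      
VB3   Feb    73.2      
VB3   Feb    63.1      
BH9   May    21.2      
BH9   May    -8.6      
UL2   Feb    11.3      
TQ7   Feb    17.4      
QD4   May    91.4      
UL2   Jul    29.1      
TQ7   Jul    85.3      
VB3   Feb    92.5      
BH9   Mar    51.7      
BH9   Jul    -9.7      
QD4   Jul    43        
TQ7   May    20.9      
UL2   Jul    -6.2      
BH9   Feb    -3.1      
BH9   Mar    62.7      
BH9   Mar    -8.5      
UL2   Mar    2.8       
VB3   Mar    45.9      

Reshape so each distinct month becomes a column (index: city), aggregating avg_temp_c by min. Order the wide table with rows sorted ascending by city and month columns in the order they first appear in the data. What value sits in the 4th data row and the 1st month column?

2

With rows sorted ascending by city, row 4 is city=UL2. month columns in first-appearance order: Mar, May, Feb, Jul; column 1 is Mar.
Long rows with city=UL2, month=Mar: min(72.3, 2, 2.8) = 2.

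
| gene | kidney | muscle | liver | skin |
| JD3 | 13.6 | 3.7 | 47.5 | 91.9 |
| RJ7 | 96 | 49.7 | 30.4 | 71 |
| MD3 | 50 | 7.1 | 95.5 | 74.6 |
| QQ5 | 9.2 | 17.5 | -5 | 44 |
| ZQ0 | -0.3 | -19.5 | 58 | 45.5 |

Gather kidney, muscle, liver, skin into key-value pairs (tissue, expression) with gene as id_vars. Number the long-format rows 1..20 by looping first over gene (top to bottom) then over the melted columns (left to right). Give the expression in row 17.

20 rows total (5 × 4). Row 17: index ⌊(17-1)/4⌋ = 4 into gene → ZQ0; (17-1) mod 4 = 0 into the melted columns → kidney.
So row 17 is (ZQ0, kidney, -0.3); expression = -0.3.

-0.3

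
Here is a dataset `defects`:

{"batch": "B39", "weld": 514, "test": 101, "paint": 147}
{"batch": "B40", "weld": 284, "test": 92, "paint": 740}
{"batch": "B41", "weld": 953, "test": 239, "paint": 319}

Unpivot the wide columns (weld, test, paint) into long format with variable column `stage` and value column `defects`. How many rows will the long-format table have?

9

3 batch values × 3 melted columns = 9 rows.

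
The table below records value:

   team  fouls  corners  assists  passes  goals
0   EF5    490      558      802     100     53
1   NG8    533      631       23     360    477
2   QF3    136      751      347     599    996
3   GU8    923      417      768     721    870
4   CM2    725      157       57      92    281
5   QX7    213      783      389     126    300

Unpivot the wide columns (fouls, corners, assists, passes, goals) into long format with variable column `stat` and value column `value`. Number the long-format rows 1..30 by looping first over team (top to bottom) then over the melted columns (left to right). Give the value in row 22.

30 rows total (6 × 5). Row 22: index ⌊(22-1)/5⌋ = 4 into team → CM2; (22-1) mod 5 = 1 into the melted columns → corners.
So row 22 is (CM2, corners, 157); value = 157.

157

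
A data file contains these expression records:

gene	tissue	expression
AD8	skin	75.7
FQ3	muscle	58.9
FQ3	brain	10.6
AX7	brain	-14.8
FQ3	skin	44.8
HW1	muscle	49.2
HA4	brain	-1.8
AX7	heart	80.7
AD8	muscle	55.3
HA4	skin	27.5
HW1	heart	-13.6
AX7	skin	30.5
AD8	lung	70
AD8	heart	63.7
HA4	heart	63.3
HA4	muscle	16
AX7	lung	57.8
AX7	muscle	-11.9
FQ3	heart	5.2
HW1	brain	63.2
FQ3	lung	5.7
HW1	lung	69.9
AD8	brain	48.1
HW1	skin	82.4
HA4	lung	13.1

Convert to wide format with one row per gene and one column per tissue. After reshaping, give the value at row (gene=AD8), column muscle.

Wide layout: rows indexed by gene, columns are the 5 distinct tissue values (skin, muscle, brain, heart, lung).
Cell (gene=AD8, tissue=muscle) draws from the long row where gene=AD8 and tissue=muscle, which has expression=55.3.

55.3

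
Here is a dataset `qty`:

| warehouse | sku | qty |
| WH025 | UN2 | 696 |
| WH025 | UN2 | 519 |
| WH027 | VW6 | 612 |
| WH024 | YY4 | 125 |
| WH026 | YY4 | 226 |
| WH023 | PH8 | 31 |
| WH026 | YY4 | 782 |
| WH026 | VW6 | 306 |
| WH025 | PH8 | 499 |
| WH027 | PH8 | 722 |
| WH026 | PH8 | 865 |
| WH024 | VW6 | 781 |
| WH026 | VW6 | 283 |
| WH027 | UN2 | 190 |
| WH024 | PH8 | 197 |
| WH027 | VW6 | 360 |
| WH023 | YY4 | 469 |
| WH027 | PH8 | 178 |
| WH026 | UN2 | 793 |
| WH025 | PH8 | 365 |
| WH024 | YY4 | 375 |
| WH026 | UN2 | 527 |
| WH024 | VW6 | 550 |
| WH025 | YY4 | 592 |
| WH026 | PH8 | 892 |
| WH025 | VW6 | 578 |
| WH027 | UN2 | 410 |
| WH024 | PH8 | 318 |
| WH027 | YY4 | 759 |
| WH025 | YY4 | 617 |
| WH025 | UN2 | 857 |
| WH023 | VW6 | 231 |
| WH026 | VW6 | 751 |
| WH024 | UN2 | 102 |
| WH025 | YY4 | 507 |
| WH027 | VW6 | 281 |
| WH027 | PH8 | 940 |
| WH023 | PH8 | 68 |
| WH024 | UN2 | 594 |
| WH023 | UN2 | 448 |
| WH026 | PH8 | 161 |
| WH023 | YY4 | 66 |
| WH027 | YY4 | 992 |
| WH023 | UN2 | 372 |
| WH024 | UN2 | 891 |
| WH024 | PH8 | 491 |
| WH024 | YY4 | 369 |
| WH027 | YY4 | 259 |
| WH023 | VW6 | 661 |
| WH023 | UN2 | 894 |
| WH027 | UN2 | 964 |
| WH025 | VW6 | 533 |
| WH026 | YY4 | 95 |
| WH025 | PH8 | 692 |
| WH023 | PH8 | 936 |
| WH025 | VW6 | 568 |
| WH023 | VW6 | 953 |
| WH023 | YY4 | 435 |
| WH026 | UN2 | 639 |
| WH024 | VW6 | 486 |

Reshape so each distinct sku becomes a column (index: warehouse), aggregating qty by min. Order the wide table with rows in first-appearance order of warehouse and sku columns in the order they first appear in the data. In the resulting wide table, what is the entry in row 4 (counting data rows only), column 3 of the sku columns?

With rows in first-appearance order of warehouse, row 4 is warehouse=WH026. sku columns in first-appearance order: UN2, VW6, YY4, PH8; column 3 is YY4.
Long rows with warehouse=WH026, sku=YY4: min(226, 782, 95) = 95.

95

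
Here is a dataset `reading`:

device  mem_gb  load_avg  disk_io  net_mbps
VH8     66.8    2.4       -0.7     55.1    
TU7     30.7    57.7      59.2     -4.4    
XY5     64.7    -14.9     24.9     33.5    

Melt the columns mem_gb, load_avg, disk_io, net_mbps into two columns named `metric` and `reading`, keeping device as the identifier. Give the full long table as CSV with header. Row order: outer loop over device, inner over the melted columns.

Each (device, column) pair becomes one row: 3 × 4 = 12 rows.
For example, (VH8, mem_gb) → reading=66.8.

device,metric,reading
VH8,mem_gb,66.8
VH8,load_avg,2.4
VH8,disk_io,-0.7
VH8,net_mbps,55.1
TU7,mem_gb,30.7
TU7,load_avg,57.7
TU7,disk_io,59.2
TU7,net_mbps,-4.4
XY5,mem_gb,64.7
XY5,load_avg,-14.9
XY5,disk_io,24.9
XY5,net_mbps,33.5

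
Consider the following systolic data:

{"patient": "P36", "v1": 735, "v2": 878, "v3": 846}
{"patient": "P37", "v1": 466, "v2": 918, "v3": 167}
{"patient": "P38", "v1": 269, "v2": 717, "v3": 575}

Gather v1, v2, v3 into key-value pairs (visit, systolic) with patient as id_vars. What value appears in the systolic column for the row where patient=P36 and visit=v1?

Unpivoting turns each (patient, wide-column) pair into one long row.
The wide cell at row P36, column v1 holds 735, so the long row (P36, v1) has systolic=735.

735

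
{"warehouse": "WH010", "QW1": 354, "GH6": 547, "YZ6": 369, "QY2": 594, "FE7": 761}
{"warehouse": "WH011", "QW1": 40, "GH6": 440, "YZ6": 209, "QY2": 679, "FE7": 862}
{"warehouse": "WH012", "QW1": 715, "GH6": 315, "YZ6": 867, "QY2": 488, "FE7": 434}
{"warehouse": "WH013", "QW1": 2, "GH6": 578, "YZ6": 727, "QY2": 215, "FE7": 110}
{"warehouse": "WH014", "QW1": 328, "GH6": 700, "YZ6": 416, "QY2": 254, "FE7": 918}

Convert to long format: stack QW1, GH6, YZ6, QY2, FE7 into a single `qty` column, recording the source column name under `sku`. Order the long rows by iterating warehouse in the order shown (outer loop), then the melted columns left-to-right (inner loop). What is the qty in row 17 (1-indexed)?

25 rows total (5 × 5). Row 17: index ⌊(17-1)/5⌋ = 3 into warehouse → WH013; (17-1) mod 5 = 1 into the melted columns → GH6.
So row 17 is (WH013, GH6, 578); qty = 578.

578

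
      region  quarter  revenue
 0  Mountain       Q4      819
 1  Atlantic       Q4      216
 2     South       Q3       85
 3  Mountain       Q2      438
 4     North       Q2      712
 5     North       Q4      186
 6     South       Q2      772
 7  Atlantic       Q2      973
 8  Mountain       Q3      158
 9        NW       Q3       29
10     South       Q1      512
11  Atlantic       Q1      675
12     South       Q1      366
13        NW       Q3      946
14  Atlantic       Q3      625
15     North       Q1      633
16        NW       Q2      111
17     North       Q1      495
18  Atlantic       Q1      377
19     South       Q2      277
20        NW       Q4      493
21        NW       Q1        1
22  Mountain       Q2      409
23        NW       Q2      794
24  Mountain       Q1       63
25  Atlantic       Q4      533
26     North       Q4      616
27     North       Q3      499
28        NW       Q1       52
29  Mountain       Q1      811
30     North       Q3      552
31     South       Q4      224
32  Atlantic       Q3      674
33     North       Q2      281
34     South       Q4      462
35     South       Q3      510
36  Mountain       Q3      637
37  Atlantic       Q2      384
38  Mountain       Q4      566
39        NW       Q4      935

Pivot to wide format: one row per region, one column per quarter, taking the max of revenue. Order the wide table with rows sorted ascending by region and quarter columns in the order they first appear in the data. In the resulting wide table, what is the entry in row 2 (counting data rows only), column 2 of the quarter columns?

With rows sorted ascending by region, row 2 is region=Mountain. quarter columns in first-appearance order: Q4, Q3, Q2, Q1; column 2 is Q3.
Long rows with region=Mountain, quarter=Q3: max(158, 637) = 637.

637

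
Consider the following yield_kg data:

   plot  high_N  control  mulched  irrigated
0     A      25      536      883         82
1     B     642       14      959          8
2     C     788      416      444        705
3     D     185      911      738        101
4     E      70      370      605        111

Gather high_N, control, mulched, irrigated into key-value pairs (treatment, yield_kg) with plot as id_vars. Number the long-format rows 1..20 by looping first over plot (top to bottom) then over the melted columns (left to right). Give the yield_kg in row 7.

20 rows total (5 × 4). Row 7: index ⌊(7-1)/4⌋ = 1 into plot → B; (7-1) mod 4 = 2 into the melted columns → mulched.
So row 7 is (B, mulched, 959); yield_kg = 959.

959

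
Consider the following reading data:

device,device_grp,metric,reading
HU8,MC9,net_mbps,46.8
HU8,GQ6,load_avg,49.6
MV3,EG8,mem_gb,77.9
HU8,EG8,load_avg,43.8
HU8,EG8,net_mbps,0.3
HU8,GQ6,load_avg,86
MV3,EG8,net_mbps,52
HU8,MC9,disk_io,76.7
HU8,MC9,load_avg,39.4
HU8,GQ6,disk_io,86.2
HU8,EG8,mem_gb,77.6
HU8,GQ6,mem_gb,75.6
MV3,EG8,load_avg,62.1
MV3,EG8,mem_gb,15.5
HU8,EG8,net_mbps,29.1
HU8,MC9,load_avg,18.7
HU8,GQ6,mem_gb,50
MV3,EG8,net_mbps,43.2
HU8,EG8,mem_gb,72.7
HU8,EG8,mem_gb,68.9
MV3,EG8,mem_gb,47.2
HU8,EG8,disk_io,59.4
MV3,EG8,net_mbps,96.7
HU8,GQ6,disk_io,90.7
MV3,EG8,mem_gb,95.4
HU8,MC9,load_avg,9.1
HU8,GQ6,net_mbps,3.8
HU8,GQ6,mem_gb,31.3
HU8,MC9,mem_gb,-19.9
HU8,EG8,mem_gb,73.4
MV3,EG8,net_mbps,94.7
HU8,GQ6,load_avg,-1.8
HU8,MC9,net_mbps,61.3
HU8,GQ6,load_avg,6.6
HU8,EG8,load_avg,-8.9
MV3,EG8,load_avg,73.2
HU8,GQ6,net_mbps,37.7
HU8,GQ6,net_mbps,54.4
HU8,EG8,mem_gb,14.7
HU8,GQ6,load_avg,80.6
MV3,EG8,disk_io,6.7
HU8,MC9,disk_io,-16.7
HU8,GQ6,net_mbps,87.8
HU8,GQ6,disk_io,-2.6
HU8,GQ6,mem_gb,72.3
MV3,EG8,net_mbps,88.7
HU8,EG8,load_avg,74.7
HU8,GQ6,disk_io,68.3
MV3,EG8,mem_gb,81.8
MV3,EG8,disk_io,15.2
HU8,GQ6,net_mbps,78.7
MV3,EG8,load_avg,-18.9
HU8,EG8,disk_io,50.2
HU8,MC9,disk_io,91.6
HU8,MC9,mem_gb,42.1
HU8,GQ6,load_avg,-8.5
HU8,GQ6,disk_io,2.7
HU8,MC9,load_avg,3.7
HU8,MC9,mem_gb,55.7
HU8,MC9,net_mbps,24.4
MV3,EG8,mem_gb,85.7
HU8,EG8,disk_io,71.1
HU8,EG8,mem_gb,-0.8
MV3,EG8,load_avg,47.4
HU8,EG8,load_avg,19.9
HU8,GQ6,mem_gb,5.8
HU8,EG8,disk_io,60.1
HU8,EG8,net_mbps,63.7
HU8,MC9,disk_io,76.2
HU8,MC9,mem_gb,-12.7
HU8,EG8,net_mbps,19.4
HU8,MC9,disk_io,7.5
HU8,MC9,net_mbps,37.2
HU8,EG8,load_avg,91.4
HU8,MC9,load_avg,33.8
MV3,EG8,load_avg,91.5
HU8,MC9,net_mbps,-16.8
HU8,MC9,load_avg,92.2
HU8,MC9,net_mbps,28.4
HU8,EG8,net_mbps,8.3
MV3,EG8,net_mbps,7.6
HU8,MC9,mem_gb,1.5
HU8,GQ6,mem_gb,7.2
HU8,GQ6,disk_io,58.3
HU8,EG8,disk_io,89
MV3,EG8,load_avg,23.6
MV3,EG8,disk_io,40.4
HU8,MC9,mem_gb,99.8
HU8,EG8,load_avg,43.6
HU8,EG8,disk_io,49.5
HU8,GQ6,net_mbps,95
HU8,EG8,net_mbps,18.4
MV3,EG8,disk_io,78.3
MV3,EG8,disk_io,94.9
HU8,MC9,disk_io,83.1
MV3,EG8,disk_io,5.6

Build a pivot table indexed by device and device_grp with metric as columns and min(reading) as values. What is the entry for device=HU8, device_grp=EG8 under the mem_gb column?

-0.8

Rows with device=HU8, device_grp=EG8 and metric=mem_gb: reading values are 77.6, 72.7, 68.9, 73.4, 14.7, -0.8.
min(77.6, 72.7, 68.9, 73.4, 14.7, -0.8) = -0.8.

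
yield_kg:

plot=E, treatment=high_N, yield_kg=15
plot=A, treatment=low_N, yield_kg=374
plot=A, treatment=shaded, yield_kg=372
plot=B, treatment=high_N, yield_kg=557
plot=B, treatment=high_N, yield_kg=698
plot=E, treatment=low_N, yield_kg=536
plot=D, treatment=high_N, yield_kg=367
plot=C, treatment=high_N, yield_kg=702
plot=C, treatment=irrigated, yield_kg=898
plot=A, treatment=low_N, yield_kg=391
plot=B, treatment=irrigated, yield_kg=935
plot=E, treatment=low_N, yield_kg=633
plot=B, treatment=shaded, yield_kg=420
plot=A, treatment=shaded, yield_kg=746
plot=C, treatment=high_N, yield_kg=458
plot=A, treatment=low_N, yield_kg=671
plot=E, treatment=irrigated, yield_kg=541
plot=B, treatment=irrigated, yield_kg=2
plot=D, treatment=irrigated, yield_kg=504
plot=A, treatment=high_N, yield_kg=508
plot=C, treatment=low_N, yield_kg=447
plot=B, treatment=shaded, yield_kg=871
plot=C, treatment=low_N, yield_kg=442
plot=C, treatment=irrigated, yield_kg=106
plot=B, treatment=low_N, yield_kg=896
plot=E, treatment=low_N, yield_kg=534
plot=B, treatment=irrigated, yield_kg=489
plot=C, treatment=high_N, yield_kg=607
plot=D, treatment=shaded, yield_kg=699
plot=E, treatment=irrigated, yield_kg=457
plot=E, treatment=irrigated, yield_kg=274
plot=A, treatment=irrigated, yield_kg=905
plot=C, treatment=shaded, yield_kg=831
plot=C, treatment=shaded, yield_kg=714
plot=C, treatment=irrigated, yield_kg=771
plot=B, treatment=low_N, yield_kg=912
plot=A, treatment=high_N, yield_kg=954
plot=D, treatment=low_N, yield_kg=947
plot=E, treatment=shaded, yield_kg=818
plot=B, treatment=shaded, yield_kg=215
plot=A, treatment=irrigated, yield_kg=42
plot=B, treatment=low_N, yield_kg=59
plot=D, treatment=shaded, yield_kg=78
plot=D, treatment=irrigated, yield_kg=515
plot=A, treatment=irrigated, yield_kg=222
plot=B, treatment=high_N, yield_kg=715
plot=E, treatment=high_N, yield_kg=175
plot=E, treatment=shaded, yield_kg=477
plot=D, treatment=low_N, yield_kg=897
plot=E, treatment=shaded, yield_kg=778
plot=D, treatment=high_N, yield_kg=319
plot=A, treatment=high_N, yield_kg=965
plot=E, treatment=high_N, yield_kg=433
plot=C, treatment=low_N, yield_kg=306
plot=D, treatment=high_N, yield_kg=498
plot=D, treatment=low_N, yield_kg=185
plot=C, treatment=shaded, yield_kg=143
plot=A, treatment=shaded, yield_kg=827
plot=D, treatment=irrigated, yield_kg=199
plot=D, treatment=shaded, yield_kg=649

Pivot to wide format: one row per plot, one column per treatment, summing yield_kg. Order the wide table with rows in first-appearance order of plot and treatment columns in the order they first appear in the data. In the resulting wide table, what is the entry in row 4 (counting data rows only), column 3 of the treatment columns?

With rows in first-appearance order of plot, row 4 is plot=D. treatment columns in first-appearance order: high_N, low_N, shaded, irrigated; column 3 is shaded.
Long rows with plot=D, treatment=shaded: 699 + 78 + 649 = 1426.

1426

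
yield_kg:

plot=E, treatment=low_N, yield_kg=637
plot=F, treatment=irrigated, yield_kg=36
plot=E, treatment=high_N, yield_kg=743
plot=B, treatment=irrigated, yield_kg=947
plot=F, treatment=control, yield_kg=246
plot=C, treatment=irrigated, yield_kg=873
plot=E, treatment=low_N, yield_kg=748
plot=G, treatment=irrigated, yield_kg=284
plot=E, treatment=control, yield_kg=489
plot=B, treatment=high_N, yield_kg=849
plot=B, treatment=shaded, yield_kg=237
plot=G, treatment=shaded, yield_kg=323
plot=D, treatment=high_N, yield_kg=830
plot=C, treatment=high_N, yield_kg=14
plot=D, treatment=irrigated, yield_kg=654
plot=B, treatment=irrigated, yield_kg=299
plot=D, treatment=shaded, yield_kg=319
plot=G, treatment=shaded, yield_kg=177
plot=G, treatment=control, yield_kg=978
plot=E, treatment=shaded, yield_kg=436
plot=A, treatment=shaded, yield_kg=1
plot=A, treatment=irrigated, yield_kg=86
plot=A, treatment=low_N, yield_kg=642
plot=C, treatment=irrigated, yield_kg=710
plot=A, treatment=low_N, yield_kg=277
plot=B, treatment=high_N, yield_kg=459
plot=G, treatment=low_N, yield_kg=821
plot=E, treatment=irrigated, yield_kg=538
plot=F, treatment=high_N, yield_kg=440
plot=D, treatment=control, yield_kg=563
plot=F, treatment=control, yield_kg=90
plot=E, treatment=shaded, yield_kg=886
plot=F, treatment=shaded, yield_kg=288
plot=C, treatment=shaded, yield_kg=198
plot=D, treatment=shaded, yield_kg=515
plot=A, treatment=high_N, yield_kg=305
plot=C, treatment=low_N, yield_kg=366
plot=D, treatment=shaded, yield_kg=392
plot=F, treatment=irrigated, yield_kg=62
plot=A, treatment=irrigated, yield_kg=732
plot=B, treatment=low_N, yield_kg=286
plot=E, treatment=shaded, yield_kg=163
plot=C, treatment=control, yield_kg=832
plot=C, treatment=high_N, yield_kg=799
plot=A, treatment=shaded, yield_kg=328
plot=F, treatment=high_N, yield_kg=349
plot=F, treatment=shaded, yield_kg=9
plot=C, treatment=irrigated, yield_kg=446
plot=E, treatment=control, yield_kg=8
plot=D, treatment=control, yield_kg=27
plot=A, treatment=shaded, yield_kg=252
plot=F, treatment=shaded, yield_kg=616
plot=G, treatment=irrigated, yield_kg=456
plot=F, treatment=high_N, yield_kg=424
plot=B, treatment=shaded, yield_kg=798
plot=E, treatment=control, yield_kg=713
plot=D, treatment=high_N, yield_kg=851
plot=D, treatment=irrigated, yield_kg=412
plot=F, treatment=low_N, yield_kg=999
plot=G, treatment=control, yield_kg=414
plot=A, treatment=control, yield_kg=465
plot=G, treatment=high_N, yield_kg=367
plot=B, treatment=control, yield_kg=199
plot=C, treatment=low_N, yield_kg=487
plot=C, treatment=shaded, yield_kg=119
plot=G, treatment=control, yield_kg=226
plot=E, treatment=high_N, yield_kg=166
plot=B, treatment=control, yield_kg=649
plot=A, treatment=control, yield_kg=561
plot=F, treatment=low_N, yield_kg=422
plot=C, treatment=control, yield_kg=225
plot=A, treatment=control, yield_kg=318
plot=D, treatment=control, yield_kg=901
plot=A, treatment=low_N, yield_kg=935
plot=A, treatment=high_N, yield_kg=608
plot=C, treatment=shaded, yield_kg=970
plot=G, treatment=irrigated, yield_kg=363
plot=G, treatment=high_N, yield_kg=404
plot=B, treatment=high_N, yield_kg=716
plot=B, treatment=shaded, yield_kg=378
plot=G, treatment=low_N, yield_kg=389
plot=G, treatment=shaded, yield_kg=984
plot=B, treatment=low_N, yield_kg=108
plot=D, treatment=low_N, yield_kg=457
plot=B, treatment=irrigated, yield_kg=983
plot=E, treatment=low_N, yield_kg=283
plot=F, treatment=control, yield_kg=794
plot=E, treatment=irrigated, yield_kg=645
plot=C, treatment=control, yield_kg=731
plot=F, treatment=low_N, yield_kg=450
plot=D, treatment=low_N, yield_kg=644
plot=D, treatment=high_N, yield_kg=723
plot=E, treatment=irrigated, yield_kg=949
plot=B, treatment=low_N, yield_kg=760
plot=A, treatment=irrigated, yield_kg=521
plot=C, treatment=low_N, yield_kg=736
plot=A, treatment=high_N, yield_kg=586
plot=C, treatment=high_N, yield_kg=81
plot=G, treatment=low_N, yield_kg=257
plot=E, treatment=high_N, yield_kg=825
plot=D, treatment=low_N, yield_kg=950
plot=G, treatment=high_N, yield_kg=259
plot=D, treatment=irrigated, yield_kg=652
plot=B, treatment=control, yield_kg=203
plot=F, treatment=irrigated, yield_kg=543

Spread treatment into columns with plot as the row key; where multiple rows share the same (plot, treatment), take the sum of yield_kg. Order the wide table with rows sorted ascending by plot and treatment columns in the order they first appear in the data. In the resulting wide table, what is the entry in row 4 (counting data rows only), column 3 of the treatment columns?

With rows sorted ascending by plot, row 4 is plot=D. treatment columns in first-appearance order: low_N, irrigated, high_N, control, shaded; column 3 is high_N.
Long rows with plot=D, treatment=high_N: 830 + 851 + 723 = 2404.

2404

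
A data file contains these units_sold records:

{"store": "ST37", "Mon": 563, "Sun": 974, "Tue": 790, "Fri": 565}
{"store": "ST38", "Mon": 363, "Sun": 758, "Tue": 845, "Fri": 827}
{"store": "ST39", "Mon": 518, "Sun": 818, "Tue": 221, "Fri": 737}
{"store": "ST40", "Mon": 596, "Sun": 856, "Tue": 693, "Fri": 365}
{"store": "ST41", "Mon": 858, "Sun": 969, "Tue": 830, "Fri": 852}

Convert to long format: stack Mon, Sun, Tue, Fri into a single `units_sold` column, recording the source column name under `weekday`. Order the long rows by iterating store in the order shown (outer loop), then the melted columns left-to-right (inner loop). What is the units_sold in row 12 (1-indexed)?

20 rows total (5 × 4). Row 12: index ⌊(12-1)/4⌋ = 2 into store → ST39; (12-1) mod 4 = 3 into the melted columns → Fri.
So row 12 is (ST39, Fri, 737); units_sold = 737.

737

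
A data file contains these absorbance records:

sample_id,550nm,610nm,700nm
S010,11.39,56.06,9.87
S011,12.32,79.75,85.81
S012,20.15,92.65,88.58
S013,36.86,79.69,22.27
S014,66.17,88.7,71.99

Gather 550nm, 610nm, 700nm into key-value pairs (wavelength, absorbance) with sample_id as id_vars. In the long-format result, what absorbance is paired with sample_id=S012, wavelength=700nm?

88.58

Unpivoting turns each (sample_id, wide-column) pair into one long row.
The wide cell at row S012, column 700nm holds 88.58, so the long row (S012, 700nm) has absorbance=88.58.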